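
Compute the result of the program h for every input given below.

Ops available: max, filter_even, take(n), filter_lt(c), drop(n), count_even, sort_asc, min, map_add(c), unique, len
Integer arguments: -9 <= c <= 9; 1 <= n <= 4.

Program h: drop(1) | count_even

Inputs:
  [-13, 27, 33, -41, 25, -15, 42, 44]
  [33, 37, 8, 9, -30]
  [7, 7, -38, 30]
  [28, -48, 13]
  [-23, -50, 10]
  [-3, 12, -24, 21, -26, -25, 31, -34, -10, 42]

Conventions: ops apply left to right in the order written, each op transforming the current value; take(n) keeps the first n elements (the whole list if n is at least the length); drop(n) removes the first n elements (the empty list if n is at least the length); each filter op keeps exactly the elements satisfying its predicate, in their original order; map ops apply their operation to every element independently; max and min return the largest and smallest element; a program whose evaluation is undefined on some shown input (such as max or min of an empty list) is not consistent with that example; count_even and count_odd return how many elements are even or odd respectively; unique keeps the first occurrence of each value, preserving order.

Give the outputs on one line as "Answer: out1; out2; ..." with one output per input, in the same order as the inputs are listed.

Execution, op by op:
  [-13, 27, 33, -41, 25, -15, 42, 44] -> [27, 33, -41, 25, -15, 42, 44] -> 2
  [33, 37, 8, 9, -30] -> [37, 8, 9, -30] -> 2
  [7, 7, -38, 30] -> [7, -38, 30] -> 2
  [28, -48, 13] -> [-48, 13] -> 1
  [-23, -50, 10] -> [-50, 10] -> 2
  [-3, 12, -24, 21, -26, -25, 31, -34, -10, 42] -> [12, -24, 21, -26, -25, 31, -34, -10, 42] -> 6

2; 2; 2; 1; 2; 6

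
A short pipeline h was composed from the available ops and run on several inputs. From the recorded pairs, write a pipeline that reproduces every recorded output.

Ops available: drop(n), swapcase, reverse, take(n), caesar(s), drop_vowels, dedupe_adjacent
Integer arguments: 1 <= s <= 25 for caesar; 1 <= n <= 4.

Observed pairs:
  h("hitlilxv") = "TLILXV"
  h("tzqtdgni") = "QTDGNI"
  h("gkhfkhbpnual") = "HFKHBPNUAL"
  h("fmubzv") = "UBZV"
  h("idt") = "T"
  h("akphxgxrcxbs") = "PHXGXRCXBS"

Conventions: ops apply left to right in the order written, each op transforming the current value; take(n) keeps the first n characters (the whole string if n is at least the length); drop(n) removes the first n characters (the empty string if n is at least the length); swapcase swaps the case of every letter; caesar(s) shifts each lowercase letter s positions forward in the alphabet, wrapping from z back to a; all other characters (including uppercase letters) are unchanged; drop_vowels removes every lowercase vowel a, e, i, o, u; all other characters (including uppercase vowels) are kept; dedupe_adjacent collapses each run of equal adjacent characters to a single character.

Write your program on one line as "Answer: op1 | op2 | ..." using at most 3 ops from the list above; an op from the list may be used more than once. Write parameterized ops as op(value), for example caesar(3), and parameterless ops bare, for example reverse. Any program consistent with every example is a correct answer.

drop(2) | swapcase

Check, running the answer program on each example:
  "hitlilxv" -> "tlilxv" -> "TLILXV"
  "tzqtdgni" -> "qtdgni" -> "QTDGNI"
  "gkhfkhbpnual" -> "hfkhbpnual" -> "HFKHBPNUAL"
  "fmubzv" -> "ubzv" -> "UBZV"
  "idt" -> "t" -> "T"
  "akphxgxrcxbs" -> "phxgxrcxbs" -> "PHXGXRCXBS"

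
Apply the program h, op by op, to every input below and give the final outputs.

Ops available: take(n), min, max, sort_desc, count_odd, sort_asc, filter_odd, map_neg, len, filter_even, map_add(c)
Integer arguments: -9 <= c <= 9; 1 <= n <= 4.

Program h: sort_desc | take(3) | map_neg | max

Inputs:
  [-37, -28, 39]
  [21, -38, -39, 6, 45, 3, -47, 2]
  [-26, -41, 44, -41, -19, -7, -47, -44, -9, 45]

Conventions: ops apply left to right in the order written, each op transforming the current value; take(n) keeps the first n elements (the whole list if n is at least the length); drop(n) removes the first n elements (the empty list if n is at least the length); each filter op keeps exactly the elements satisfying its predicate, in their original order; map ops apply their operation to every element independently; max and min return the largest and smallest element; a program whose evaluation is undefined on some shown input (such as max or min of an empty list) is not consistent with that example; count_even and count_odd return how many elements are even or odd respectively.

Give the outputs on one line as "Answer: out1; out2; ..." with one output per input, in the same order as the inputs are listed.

37; -6; 7

Execution, op by op:
  [-37, -28, 39] -> [39, -28, -37] -> [39, -28, -37] -> [-39, 28, 37] -> 37
  [21, -38, -39, 6, 45, 3, -47, 2] -> [45, 21, 6, 3, 2, -38, -39, -47] -> [45, 21, 6] -> [-45, -21, -6] -> -6
  [-26, -41, 44, -41, -19, -7, -47, -44, -9, 45] -> [45, 44, -7, -9, -19, -26, -41, -41, -44, -47] -> [45, 44, -7] -> [-45, -44, 7] -> 7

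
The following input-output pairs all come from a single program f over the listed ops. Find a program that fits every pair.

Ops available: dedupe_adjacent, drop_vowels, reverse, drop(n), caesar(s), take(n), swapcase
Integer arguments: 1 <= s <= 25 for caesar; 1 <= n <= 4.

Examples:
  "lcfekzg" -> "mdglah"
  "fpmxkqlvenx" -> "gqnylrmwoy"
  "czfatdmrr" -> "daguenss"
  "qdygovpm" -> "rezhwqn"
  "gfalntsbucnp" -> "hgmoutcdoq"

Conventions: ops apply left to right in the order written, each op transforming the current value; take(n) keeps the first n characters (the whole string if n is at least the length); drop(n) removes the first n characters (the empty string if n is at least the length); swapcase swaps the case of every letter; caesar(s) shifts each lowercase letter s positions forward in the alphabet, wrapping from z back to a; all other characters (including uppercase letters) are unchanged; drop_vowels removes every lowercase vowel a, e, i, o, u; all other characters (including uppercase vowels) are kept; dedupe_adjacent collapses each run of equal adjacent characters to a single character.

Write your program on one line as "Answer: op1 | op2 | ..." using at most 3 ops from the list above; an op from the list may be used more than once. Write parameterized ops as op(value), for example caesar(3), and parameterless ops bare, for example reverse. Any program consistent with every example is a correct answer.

drop_vowels | caesar(1)

Check, running the answer program on each example:
  "lcfekzg" -> "lcfkzg" -> "mdglah"
  "fpmxkqlvenx" -> "fpmxkqlvnx" -> "gqnylrmwoy"
  "czfatdmrr" -> "czftdmrr" -> "daguenss"
  "qdygovpm" -> "qdygvpm" -> "rezhwqn"
  "gfalntsbucnp" -> "gflntsbcnp" -> "hgmoutcdoq"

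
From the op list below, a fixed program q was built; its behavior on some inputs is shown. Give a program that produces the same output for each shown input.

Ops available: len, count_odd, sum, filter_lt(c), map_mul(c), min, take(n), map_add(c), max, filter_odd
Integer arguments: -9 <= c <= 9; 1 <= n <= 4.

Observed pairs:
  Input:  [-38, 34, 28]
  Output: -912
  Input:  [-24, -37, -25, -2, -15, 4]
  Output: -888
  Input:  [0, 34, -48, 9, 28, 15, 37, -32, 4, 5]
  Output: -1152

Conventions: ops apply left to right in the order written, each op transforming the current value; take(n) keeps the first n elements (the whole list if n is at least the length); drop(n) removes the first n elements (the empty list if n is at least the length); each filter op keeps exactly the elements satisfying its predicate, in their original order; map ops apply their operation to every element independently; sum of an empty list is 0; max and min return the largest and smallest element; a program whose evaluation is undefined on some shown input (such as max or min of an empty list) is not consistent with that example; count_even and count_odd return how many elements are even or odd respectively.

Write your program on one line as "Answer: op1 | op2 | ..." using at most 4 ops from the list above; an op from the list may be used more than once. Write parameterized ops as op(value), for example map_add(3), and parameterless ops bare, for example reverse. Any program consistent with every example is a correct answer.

map_mul(-2) | map_mul(-2) | map_mul(6) | min

Check, running the answer program on each example:
  [-38, 34, 28] -> [76, -68, -56] -> [-152, 136, 112] -> [-912, 816, 672] -> -912
  [-24, -37, -25, -2, -15, 4] -> [48, 74, 50, 4, 30, -8] -> [-96, -148, -100, -8, -60, 16] -> [-576, -888, -600, -48, -360, 96] -> -888
  [0, 34, -48, 9, 28, 15, 37, -32, 4, 5] -> [0, -68, 96, -18, -56, -30, -74, 64, -8, -10] -> [0, 136, -192, 36, 112, 60, 148, -128, 16, 20] -> [0, 816, -1152, 216, 672, 360, 888, -768, 96, 120] -> -1152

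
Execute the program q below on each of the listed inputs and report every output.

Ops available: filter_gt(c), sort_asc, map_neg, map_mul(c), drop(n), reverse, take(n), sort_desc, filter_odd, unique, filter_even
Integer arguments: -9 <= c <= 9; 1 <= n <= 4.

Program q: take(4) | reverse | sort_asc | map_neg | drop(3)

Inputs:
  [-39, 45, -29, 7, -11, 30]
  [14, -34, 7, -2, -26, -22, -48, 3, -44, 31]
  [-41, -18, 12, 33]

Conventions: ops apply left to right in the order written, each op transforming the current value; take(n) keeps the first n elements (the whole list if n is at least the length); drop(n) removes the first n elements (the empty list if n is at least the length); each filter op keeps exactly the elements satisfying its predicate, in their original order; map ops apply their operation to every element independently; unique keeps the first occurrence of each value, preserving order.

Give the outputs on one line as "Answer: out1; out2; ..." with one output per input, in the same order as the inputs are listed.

Execution, op by op:
  [-39, 45, -29, 7, -11, 30] -> [-39, 45, -29, 7] -> [7, -29, 45, -39] -> [-39, -29, 7, 45] -> [39, 29, -7, -45] -> [-45]
  [14, -34, 7, -2, -26, -22, -48, 3, -44, 31] -> [14, -34, 7, -2] -> [-2, 7, -34, 14] -> [-34, -2, 7, 14] -> [34, 2, -7, -14] -> [-14]
  [-41, -18, 12, 33] -> [-41, -18, 12, 33] -> [33, 12, -18, -41] -> [-41, -18, 12, 33] -> [41, 18, -12, -33] -> [-33]

[-45]; [-14]; [-33]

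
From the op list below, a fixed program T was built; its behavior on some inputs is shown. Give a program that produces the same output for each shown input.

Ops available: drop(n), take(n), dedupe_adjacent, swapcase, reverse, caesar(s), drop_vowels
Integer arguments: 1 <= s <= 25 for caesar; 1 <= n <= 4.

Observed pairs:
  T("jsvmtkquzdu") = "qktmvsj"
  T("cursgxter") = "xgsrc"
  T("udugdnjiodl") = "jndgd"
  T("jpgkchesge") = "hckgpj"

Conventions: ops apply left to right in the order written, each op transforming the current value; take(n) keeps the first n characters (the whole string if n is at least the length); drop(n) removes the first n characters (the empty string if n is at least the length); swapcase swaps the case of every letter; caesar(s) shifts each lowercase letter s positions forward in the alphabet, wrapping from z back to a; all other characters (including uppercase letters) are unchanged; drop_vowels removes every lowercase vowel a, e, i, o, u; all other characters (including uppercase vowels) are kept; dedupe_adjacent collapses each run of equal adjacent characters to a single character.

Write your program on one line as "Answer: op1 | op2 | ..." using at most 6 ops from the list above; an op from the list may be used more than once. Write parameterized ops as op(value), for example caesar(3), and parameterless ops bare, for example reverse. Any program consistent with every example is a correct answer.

reverse | swapcase | drop(2) | drop(1) | swapcase | drop_vowels

Check, running the answer program on each example:
  "jsvmtkquzdu" -> "udzuqktmvsj" -> "UDZUQKTMVSJ" -> "ZUQKTMVSJ" -> "UQKTMVSJ" -> "uqktmvsj" -> "qktmvsj"
  "cursgxter" -> "retxgsruc" -> "RETXGSRUC" -> "TXGSRUC" -> "XGSRUC" -> "xgsruc" -> "xgsrc"
  "udugdnjiodl" -> "ldoijndgudu" -> "LDOIJNDGUDU" -> "OIJNDGUDU" -> "IJNDGUDU" -> "ijndgudu" -> "jndgd"
  "jpgkchesge" -> "egsehckgpj" -> "EGSEHCKGPJ" -> "SEHCKGPJ" -> "EHCKGPJ" -> "ehckgpj" -> "hckgpj"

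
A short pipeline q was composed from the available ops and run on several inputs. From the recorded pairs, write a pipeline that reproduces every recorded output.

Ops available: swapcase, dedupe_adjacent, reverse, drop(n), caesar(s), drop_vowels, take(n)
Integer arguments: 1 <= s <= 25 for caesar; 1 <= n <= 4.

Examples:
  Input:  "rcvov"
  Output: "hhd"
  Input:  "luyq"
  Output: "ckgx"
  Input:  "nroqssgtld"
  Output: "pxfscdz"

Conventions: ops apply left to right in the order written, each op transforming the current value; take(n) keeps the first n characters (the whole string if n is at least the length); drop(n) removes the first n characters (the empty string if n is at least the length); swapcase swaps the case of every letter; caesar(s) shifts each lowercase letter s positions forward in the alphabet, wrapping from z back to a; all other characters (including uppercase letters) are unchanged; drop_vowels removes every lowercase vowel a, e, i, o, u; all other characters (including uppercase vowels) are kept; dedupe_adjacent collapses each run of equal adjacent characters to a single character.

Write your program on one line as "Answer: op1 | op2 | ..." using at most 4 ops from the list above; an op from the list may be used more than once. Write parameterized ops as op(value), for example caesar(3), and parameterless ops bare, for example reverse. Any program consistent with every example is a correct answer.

reverse | caesar(12) | drop_vowels

Check, running the answer program on each example:
  "rcvov" -> "vovcr" -> "hahod" -> "hhd"
  "luyq" -> "qyul" -> "ckgx" -> "ckgx"
  "nroqssgtld" -> "dltgssqorn" -> "pxfseecadz" -> "pxfscdz"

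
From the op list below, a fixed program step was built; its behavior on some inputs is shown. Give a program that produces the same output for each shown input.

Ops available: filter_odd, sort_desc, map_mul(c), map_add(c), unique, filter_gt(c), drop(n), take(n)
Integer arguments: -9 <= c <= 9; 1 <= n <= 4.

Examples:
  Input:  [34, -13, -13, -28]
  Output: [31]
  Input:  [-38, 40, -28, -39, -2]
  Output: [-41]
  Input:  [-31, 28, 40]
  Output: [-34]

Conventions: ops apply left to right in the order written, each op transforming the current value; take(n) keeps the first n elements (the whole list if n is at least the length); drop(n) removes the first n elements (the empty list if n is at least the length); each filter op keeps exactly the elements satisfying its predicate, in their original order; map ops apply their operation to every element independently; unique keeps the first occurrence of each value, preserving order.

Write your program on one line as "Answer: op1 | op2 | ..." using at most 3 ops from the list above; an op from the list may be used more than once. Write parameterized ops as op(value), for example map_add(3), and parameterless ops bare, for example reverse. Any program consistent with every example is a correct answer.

map_add(-3) | unique | take(1)

Check, running the answer program on each example:
  [34, -13, -13, -28] -> [31, -16, -16, -31] -> [31, -16, -31] -> [31]
  [-38, 40, -28, -39, -2] -> [-41, 37, -31, -42, -5] -> [-41, 37, -31, -42, -5] -> [-41]
  [-31, 28, 40] -> [-34, 25, 37] -> [-34, 25, 37] -> [-34]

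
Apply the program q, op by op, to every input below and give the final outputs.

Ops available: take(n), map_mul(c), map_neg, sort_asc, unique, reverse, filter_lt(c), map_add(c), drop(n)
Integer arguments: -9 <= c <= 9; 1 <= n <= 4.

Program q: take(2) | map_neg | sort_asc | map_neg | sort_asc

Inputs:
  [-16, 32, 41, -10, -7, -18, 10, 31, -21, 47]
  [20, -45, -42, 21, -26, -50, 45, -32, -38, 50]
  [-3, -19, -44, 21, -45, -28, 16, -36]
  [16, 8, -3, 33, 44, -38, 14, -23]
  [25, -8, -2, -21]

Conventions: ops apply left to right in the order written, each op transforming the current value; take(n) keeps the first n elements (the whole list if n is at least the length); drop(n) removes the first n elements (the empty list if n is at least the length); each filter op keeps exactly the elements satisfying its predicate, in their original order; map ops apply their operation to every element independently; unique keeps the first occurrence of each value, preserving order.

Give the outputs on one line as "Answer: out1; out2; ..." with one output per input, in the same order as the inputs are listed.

[-16, 32]; [-45, 20]; [-19, -3]; [8, 16]; [-8, 25]

Execution, op by op:
  [-16, 32, 41, -10, -7, -18, 10, 31, -21, 47] -> [-16, 32] -> [16, -32] -> [-32, 16] -> [32, -16] -> [-16, 32]
  [20, -45, -42, 21, -26, -50, 45, -32, -38, 50] -> [20, -45] -> [-20, 45] -> [-20, 45] -> [20, -45] -> [-45, 20]
  [-3, -19, -44, 21, -45, -28, 16, -36] -> [-3, -19] -> [3, 19] -> [3, 19] -> [-3, -19] -> [-19, -3]
  [16, 8, -3, 33, 44, -38, 14, -23] -> [16, 8] -> [-16, -8] -> [-16, -8] -> [16, 8] -> [8, 16]
  [25, -8, -2, -21] -> [25, -8] -> [-25, 8] -> [-25, 8] -> [25, -8] -> [-8, 25]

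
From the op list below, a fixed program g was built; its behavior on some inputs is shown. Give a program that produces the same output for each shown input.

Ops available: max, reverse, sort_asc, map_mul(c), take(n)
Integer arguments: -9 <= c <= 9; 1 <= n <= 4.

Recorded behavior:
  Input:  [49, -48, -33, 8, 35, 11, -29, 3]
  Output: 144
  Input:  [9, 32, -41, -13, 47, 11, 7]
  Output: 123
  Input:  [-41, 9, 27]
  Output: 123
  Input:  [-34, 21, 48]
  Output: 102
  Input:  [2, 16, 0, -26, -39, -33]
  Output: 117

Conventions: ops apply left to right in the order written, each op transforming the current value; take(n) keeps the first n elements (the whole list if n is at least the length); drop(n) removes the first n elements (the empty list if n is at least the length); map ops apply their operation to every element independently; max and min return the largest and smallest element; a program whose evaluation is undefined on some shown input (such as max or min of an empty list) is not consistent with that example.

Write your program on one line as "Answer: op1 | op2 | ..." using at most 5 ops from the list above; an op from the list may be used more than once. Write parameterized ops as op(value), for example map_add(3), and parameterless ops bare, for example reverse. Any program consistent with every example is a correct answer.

map_mul(-3) | reverse | sort_asc | max

Check, running the answer program on each example:
  [49, -48, -33, 8, 35, 11, -29, 3] -> [-147, 144, 99, -24, -105, -33, 87, -9] -> [-9, 87, -33, -105, -24, 99, 144, -147] -> [-147, -105, -33, -24, -9, 87, 99, 144] -> 144
  [9, 32, -41, -13, 47, 11, 7] -> [-27, -96, 123, 39, -141, -33, -21] -> [-21, -33, -141, 39, 123, -96, -27] -> [-141, -96, -33, -27, -21, 39, 123] -> 123
  [-41, 9, 27] -> [123, -27, -81] -> [-81, -27, 123] -> [-81, -27, 123] -> 123
  [-34, 21, 48] -> [102, -63, -144] -> [-144, -63, 102] -> [-144, -63, 102] -> 102
  [2, 16, 0, -26, -39, -33] -> [-6, -48, 0, 78, 117, 99] -> [99, 117, 78, 0, -48, -6] -> [-48, -6, 0, 78, 99, 117] -> 117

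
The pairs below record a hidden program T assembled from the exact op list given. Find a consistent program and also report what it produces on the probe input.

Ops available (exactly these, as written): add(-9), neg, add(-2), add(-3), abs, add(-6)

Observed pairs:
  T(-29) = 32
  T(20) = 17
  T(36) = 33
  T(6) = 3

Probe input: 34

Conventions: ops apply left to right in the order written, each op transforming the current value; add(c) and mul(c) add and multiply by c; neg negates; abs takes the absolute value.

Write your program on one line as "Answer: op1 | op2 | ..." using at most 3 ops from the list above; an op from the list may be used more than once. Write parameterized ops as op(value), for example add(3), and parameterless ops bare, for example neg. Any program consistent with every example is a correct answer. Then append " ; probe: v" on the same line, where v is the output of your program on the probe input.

add(-3) | abs ; probe: 31

Check, running the answer program on each example:
  -29 -> -32 -> 32
  20 -> 17 -> 17
  36 -> 33 -> 33
  6 -> 3 -> 3
  probe: 34 -> 31 -> 31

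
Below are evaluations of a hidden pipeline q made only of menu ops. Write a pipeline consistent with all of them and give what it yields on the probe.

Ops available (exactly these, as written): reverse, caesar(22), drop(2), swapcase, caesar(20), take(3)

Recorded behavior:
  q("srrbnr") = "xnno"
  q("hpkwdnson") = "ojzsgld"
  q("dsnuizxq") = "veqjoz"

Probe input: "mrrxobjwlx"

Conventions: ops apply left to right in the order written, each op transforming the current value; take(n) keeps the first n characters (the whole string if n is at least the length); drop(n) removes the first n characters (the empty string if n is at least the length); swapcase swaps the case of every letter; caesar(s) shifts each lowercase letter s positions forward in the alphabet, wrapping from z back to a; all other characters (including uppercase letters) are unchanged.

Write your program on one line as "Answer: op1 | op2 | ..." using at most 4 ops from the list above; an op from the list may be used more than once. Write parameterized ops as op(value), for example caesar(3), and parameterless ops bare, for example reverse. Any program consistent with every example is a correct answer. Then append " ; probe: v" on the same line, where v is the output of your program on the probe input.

reverse | drop(2) | caesar(22) ; probe: "sfxktnni"

Check, running the answer program on each example:
  "srrbnr" -> "rnbrrs" -> "brrs" -> "xnno"
  "hpkwdnson" -> "nosndwkph" -> "sndwkph" -> "ojzsgld"
  "dsnuizxq" -> "qxziunsd" -> "ziunsd" -> "veqjoz"
  probe: "mrrxobjwlx" -> "xlwjboxrrm" -> "wjboxrrm" -> "sfxktnni"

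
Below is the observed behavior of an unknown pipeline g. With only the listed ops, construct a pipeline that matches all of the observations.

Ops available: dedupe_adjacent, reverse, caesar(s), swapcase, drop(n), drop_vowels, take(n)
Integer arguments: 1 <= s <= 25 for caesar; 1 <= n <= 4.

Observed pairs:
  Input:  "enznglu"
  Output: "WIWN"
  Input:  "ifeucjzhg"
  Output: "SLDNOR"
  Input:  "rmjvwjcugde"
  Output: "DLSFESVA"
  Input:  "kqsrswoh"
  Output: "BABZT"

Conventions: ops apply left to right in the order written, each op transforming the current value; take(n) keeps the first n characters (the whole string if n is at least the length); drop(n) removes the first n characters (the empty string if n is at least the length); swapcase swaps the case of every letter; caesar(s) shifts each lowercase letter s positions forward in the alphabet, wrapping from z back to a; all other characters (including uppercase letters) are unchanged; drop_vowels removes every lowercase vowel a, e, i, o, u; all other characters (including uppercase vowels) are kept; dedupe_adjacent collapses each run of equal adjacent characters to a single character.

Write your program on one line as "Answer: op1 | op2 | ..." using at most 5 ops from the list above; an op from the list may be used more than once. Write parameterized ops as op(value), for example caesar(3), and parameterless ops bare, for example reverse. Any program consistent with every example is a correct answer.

reverse | caesar(9) | drop(3) | swapcase

Check, running the answer program on each example:
  "enznglu" -> "ulgnzne" -> "dupwiwn" -> "wiwn" -> "WIWN"
  "ifeucjzhg" -> "ghzjcuefi" -> "pqisldnor" -> "sldnor" -> "SLDNOR"
  "rmjvwjcugde" -> "edgucjwvjmr" -> "nmpdlsfesva" -> "dlsfesva" -> "DLSFESVA"
  "kqsrswoh" -> "howsrsqk" -> "qxfbabzt" -> "babzt" -> "BABZT"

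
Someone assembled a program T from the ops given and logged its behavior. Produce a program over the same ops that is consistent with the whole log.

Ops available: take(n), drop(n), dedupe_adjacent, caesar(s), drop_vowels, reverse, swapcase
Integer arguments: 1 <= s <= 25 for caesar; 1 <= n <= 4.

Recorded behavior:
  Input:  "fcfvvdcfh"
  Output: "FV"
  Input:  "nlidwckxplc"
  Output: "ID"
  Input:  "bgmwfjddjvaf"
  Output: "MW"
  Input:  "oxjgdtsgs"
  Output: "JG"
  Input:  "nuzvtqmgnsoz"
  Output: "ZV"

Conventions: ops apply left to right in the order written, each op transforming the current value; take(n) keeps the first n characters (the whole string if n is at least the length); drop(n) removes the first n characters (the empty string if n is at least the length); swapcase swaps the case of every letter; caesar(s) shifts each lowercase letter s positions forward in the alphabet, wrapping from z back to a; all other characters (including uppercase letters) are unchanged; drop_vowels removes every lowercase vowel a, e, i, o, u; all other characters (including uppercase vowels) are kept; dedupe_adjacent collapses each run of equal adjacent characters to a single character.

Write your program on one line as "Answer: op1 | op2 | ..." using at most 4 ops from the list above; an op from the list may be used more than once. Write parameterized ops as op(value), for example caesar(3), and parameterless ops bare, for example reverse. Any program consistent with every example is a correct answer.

take(4) | swapcase | drop(2)

Check, running the answer program on each example:
  "fcfvvdcfh" -> "fcfv" -> "FCFV" -> "FV"
  "nlidwckxplc" -> "nlid" -> "NLID" -> "ID"
  "bgmwfjddjvaf" -> "bgmw" -> "BGMW" -> "MW"
  "oxjgdtsgs" -> "oxjg" -> "OXJG" -> "JG"
  "nuzvtqmgnsoz" -> "nuzv" -> "NUZV" -> "ZV"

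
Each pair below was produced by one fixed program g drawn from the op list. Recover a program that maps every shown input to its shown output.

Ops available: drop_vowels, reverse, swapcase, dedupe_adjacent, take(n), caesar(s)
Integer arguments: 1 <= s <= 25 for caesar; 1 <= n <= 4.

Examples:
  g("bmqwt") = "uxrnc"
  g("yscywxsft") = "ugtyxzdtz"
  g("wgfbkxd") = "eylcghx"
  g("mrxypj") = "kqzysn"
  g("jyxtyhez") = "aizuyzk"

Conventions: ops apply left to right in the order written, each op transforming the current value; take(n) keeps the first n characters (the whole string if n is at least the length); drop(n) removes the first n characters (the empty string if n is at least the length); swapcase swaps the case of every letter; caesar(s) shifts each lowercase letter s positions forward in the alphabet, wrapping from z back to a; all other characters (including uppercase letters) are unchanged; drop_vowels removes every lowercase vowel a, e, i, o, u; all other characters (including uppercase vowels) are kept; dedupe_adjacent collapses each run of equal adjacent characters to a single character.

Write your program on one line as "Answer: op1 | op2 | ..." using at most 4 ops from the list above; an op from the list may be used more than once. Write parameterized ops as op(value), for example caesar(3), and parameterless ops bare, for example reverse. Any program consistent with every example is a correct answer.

drop_vowels | caesar(25) | reverse | caesar(2)

Check, running the answer program on each example:
  "bmqwt" -> "bmqwt" -> "alpvs" -> "svpla" -> "uxrnc"
  "yscywxsft" -> "yscywxsft" -> "xrbxvwres" -> "serwvxbrx" -> "ugtyxzdtz"
  "wgfbkxd" -> "wgfbkxd" -> "vfeajwc" -> "cwjaefv" -> "eylcghx"
  "mrxypj" -> "mrxypj" -> "lqwxoi" -> "ioxwql" -> "kqzysn"
  "jyxtyhez" -> "jyxtyhz" -> "ixwsxgy" -> "ygxswxi" -> "aizuyzk"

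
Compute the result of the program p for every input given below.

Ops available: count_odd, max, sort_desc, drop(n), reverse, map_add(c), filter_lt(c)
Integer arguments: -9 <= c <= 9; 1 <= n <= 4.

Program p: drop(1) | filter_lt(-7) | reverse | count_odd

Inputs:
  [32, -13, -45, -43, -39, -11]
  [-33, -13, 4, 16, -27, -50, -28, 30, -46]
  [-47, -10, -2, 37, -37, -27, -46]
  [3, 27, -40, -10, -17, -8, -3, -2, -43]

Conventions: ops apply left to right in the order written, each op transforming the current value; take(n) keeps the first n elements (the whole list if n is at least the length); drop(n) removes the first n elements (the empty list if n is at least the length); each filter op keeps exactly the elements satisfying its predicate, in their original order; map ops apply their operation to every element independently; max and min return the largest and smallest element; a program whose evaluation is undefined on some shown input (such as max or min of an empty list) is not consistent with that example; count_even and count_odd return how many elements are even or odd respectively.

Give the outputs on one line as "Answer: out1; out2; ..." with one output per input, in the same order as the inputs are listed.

5; 2; 2; 2

Execution, op by op:
  [32, -13, -45, -43, -39, -11] -> [-13, -45, -43, -39, -11] -> [-13, -45, -43, -39, -11] -> [-11, -39, -43, -45, -13] -> 5
  [-33, -13, 4, 16, -27, -50, -28, 30, -46] -> [-13, 4, 16, -27, -50, -28, 30, -46] -> [-13, -27, -50, -28, -46] -> [-46, -28, -50, -27, -13] -> 2
  [-47, -10, -2, 37, -37, -27, -46] -> [-10, -2, 37, -37, -27, -46] -> [-10, -37, -27, -46] -> [-46, -27, -37, -10] -> 2
  [3, 27, -40, -10, -17, -8, -3, -2, -43] -> [27, -40, -10, -17, -8, -3, -2, -43] -> [-40, -10, -17, -8, -43] -> [-43, -8, -17, -10, -40] -> 2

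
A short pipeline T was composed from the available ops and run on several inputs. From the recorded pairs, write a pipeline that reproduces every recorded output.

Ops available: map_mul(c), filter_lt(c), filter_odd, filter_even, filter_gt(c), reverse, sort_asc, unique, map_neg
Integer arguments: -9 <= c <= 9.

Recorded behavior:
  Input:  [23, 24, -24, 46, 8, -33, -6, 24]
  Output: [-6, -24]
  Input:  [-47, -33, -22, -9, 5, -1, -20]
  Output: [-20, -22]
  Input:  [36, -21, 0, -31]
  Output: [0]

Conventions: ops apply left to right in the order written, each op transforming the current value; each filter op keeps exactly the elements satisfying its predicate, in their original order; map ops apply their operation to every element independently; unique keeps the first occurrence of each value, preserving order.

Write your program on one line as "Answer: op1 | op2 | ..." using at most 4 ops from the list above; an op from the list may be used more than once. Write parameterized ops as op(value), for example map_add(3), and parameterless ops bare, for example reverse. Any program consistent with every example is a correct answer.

filter_even | filter_lt(1) | reverse

Check, running the answer program on each example:
  [23, 24, -24, 46, 8, -33, -6, 24] -> [24, -24, 46, 8, -6, 24] -> [-24, -6] -> [-6, -24]
  [-47, -33, -22, -9, 5, -1, -20] -> [-22, -20] -> [-22, -20] -> [-20, -22]
  [36, -21, 0, -31] -> [36, 0] -> [0] -> [0]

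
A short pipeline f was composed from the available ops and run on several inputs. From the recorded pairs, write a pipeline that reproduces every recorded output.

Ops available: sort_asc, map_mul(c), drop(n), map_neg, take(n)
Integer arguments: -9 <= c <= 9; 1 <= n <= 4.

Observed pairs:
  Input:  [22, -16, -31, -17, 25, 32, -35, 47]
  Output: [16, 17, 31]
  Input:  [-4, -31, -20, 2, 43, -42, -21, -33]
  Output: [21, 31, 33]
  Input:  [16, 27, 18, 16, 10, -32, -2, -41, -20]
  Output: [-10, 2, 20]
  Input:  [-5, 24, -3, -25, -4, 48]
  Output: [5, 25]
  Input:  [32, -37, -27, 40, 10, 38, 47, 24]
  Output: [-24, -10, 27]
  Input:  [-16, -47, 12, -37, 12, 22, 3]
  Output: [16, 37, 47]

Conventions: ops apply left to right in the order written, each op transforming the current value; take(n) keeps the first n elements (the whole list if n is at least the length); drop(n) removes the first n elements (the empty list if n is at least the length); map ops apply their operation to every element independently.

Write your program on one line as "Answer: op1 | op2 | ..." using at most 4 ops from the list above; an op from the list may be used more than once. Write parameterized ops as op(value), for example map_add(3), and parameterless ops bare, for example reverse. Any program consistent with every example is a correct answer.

map_neg | sort_asc | drop(4) | take(3)

Check, running the answer program on each example:
  [22, -16, -31, -17, 25, 32, -35, 47] -> [-22, 16, 31, 17, -25, -32, 35, -47] -> [-47, -32, -25, -22, 16, 17, 31, 35] -> [16, 17, 31, 35] -> [16, 17, 31]
  [-4, -31, -20, 2, 43, -42, -21, -33] -> [4, 31, 20, -2, -43, 42, 21, 33] -> [-43, -2, 4, 20, 21, 31, 33, 42] -> [21, 31, 33, 42] -> [21, 31, 33]
  [16, 27, 18, 16, 10, -32, -2, -41, -20] -> [-16, -27, -18, -16, -10, 32, 2, 41, 20] -> [-27, -18, -16, -16, -10, 2, 20, 32, 41] -> [-10, 2, 20, 32, 41] -> [-10, 2, 20]
  [-5, 24, -3, -25, -4, 48] -> [5, -24, 3, 25, 4, -48] -> [-48, -24, 3, 4, 5, 25] -> [5, 25] -> [5, 25]
  [32, -37, -27, 40, 10, 38, 47, 24] -> [-32, 37, 27, -40, -10, -38, -47, -24] -> [-47, -40, -38, -32, -24, -10, 27, 37] -> [-24, -10, 27, 37] -> [-24, -10, 27]
  [-16, -47, 12, -37, 12, 22, 3] -> [16, 47, -12, 37, -12, -22, -3] -> [-22, -12, -12, -3, 16, 37, 47] -> [16, 37, 47] -> [16, 37, 47]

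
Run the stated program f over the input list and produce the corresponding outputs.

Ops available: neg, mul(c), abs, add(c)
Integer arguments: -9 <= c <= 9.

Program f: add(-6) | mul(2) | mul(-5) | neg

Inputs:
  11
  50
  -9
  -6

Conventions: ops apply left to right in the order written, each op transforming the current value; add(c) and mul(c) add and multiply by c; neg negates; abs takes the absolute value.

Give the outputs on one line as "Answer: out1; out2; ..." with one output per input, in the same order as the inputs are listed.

Execution, op by op:
  11 -> 5 -> 10 -> -50 -> 50
  50 -> 44 -> 88 -> -440 -> 440
  -9 -> -15 -> -30 -> 150 -> -150
  -6 -> -12 -> -24 -> 120 -> -120

50; 440; -150; -120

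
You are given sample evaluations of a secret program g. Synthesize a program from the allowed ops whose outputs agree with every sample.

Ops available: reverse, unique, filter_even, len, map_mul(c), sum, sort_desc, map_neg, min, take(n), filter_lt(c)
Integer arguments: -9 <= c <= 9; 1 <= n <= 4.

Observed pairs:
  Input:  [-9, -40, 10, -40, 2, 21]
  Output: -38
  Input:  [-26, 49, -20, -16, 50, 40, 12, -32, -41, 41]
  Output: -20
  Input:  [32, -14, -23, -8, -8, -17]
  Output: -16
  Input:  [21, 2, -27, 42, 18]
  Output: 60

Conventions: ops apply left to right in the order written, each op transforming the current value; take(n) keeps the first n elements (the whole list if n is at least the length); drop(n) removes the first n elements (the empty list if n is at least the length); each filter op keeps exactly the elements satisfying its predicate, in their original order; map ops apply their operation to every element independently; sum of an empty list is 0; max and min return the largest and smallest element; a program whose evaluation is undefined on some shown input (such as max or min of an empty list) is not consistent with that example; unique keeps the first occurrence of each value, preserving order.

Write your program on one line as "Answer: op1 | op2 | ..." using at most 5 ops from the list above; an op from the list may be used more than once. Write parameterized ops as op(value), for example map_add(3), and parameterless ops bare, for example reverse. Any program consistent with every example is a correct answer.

filter_even | reverse | take(2) | sum

Check, running the answer program on each example:
  [-9, -40, 10, -40, 2, 21] -> [-40, 10, -40, 2] -> [2, -40, 10, -40] -> [2, -40] -> -38
  [-26, 49, -20, -16, 50, 40, 12, -32, -41, 41] -> [-26, -20, -16, 50, 40, 12, -32] -> [-32, 12, 40, 50, -16, -20, -26] -> [-32, 12] -> -20
  [32, -14, -23, -8, -8, -17] -> [32, -14, -8, -8] -> [-8, -8, -14, 32] -> [-8, -8] -> -16
  [21, 2, -27, 42, 18] -> [2, 42, 18] -> [18, 42, 2] -> [18, 42] -> 60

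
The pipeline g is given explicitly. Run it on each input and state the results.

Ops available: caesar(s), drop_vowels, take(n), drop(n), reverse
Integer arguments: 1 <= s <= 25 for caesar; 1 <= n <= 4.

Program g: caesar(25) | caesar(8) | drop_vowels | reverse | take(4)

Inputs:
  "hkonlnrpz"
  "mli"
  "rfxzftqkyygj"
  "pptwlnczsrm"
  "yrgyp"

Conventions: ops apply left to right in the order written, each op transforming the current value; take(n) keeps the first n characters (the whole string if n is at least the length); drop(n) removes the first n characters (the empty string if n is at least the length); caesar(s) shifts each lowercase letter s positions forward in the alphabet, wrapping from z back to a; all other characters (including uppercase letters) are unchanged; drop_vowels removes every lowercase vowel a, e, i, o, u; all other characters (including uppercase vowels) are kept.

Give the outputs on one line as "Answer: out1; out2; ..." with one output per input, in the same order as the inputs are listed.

"gwys"; "pst"; "qnff"; "tyzg"; "wfny"

Execution, op by op:
  "hkonlnrpz" -> "gjnmkmqoy" -> "orvusuywg" -> "rvsywg" -> "gwysvr" -> "gwys"
  "mli" -> "lkh" -> "tsp" -> "tsp" -> "pst" -> "pst"
  "rfxzftqkyygj" -> "qewyespjxxfi" -> "ymegmaxrffnq" -> "ymgmxrffnq" -> "qnffrxmgmy" -> "qnff"
  "pptwlnczsrm" -> "oosvkmbyrql" -> "wwadsujgzyt" -> "wwdsjgzyt" -> "tyzgjsdww" -> "tyzg"
  "yrgyp" -> "xqfxo" -> "fynfw" -> "fynfw" -> "wfnyf" -> "wfny"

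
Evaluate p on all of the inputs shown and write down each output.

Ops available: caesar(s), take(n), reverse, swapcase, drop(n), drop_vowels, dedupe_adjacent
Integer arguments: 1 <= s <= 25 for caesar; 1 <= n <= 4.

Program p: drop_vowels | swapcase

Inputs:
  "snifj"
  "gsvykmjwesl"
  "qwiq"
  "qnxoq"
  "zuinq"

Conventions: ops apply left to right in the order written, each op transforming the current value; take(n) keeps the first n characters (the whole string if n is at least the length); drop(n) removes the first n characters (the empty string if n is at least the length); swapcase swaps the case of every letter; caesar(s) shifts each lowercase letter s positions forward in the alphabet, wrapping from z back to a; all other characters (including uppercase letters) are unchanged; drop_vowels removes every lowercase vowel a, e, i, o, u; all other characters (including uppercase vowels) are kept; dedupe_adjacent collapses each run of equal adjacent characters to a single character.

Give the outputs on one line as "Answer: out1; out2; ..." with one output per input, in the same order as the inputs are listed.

"SNFJ"; "GSVYKMJWSL"; "QWQ"; "QNXQ"; "ZNQ"

Execution, op by op:
  "snifj" -> "snfj" -> "SNFJ"
  "gsvykmjwesl" -> "gsvykmjwsl" -> "GSVYKMJWSL"
  "qwiq" -> "qwq" -> "QWQ"
  "qnxoq" -> "qnxq" -> "QNXQ"
  "zuinq" -> "znq" -> "ZNQ"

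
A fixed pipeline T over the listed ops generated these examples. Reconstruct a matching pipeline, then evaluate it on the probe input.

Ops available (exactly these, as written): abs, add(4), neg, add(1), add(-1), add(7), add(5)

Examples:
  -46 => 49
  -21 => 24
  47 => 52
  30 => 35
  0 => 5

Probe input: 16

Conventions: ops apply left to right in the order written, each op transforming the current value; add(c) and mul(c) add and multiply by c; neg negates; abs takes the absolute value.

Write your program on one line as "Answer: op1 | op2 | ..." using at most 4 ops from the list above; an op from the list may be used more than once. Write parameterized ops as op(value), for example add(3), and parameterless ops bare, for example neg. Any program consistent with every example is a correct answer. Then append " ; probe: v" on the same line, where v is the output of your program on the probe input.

add(1) | abs | add(4) ; probe: 21

Check, running the answer program on each example:
  -46 -> -45 -> 45 -> 49
  -21 -> -20 -> 20 -> 24
  47 -> 48 -> 48 -> 52
  30 -> 31 -> 31 -> 35
  0 -> 1 -> 1 -> 5
  probe: 16 -> 17 -> 17 -> 21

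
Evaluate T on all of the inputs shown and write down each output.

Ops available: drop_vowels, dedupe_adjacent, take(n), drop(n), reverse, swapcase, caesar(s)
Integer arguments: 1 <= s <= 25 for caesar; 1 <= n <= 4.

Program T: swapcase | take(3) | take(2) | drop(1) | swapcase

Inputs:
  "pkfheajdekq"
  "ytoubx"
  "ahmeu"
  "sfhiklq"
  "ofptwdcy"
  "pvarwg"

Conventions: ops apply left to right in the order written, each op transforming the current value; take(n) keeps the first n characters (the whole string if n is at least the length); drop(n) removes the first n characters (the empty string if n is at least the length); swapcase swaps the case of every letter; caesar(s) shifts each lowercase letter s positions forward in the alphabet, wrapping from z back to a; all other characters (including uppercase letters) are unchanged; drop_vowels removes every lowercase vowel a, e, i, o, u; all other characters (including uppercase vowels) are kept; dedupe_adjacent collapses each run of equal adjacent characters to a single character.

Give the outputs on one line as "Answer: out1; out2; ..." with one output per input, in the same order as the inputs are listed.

Execution, op by op:
  "pkfheajdekq" -> "PKFHEAJDEKQ" -> "PKF" -> "PK" -> "K" -> "k"
  "ytoubx" -> "YTOUBX" -> "YTO" -> "YT" -> "T" -> "t"
  "ahmeu" -> "AHMEU" -> "AHM" -> "AH" -> "H" -> "h"
  "sfhiklq" -> "SFHIKLQ" -> "SFH" -> "SF" -> "F" -> "f"
  "ofptwdcy" -> "OFPTWDCY" -> "OFP" -> "OF" -> "F" -> "f"
  "pvarwg" -> "PVARWG" -> "PVA" -> "PV" -> "V" -> "v"

"k"; "t"; "h"; "f"; "f"; "v"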